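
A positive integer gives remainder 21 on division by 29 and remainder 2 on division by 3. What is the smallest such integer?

50

Since 3·10 ≡ 1 (mod 29), take x = 2 + 3·((21−2)·10 mod 29) = 2 + 3·16 = 50.
Check: 50 mod 29 = 21, 50 mod 3 = 2.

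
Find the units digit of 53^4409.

Powers of 3 mod 10 repeat with period 4: 3, 9, 7, 1.
4409 leaves remainder 1 on division by 4, so 53^4409 ends in 3.

3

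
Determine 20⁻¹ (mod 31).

31 = 1·20 + 11
20 = 1·11 + 9
11 = 1·9 + 2
9 = 4·2 + 1
2 = 2·1 + 0
Back-substituting gives 20·14 ≡ 1 (mod 31).

14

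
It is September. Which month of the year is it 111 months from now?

111 = 9·12 + 3, so 111 mod 12 = 3.
September + 3 months → December.

December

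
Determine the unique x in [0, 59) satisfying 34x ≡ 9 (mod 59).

34⁻¹ ≡ 33 (mod 59) because 34·33 = 1122 = 19·59 + 1.
Multiplying both sides by 33: x ≡ 33·9 = 297 ≡ 2 (mod 59).

2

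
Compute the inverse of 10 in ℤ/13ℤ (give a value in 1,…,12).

4

13 = 1·10 + 3
10 = 3·3 + 1
3 = 3·1 + 0
Back-substituting gives 10·4 ≡ 1 (mod 13).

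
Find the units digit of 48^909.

Last digits of 8^n: 8, 4, 2, 6 (period 4).
909 leaves remainder 1 on division by 4, so 48^909 ends in 8.

8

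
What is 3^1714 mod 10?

Powers of 3 mod 10 repeat with period 4: 3, 9, 7, 1.
1714 leaves remainder 2 on division by 4, so 3^1714 ends in 9.

9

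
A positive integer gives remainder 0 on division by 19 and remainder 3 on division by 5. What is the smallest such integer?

Since 5·4 ≡ 1 (mod 19), take x = 3 + 5·((0−3)·4 mod 19) = 3 + 5·7 = 38.
Check: 38 mod 19 = 0, 38 mod 5 = 3.

38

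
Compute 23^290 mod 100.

By repeated squaring mod 100: 23^1≡23, 23^2≡29, 23^4≡41, 23^8≡81, 23^16≡61, 23^32≡21, 23^64≡41, 23^128≡81, 23^256≡61.
Since 290 = 2 + 32 + 256 in binary, 23^290 ≡ 29·21·61 ≡ 49 (mod 100).

49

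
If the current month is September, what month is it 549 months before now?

December

549 = 45·12 + 9, so 549 mod 12 = 9.
September − 9 months → December.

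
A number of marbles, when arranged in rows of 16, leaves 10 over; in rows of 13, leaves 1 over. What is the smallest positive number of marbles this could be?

x ≡ 1 (mod 13) gives x ∈ {1, 14, 27, 40, 53, 66, 79, 92, …}.
The first of these with x mod 16 = 10 is 170.

170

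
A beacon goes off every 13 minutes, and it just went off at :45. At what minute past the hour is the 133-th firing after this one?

133·13 = 1729.
1729 = 28·60 + 49, so 1729 mod 60 = 49.
(45 + 49) mod 60 = 34.

34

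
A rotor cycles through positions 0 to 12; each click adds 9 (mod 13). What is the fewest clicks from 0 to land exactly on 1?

3

13 = 1·9 + 4
9 = 2·4 + 1
4 = 4·1 + 0
Back-substituting gives 9·3 ≡ 1 (mod 13).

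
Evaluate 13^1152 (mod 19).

1

Successive squares of 13 mod 19: 13^1≡13, 13^2≡17, 13^4≡4, 13^8≡16, 13^16≡9, 13^32≡5, 13^64≡6, 13^128≡17, 13^256≡4, 13^512≡16, 13^1024≡9.
Since 1152 = 128 + 1024 in binary, 13^1152 ≡ 17·9 ≡ 1 (mod 19).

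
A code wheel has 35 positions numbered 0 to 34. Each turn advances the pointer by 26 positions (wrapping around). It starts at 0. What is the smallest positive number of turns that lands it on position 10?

30

The inverse of 26 mod 35 is 31 (since 26·31 = 806 ≡ 1).
So x ≡ 31·10 = 310 ≡ 30 (mod 35).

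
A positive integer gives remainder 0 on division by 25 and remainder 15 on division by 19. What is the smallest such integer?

x ≡ 15 (mod 19) gives x ∈ {15, 34, 53, 72, 91, 110, 129, 148, …}.
The first of these with x mod 25 = 0 is 300.

300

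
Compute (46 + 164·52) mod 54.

164·52 = 8528.
Dividing 8528 by 54 gives quotient 157 and remainder 50.
(46 + 50) mod 54 = 42.

42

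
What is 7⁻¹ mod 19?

11

7·11 = 77 = 4·19 + 1, so 7⁻¹ ≡ 11 (mod 19).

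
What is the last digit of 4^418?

6

Powers of 4 mod 10 repeat with period 2: 4, 6.
418 mod 2 = 0, so the last digit matches 4^2 = 6.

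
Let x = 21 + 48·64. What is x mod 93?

24

48·64 = 3072.
Dividing 3072 by 93 gives quotient 33 and remainder 3.
(21 + 3) mod 93 = 24.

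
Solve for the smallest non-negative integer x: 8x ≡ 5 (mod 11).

The inverse of 8 mod 11 is 7 (since 8·7 = 56 ≡ 1).
So x ≡ 7·5 = 35 ≡ 2 (mod 11).

2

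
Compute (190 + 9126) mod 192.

100

9126 mod 192 = 102 (since 47·192 = 9024).
(190 + 102) mod 192 = 100.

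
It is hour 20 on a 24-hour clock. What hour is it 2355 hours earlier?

2355 mod 24 = 3 (since 98·24 = 2352).
(20 − 3) mod 24 = 17.

17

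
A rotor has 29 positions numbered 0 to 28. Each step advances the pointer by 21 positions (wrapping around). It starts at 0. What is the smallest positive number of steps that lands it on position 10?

6

21⁻¹ ≡ 18 (mod 29) because 21·18 = 378 = 13·29 + 1.
Multiplying both sides by 18: x ≡ 18·10 = 180 ≡ 6 (mod 29).
Check: 21·6 = 126 = 4·29 + 10.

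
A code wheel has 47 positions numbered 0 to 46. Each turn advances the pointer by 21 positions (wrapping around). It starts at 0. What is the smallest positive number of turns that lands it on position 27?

The inverse of 21 mod 47 is 9 (since 21·9 = 189 ≡ 1).
So x ≡ 9·27 = 243 ≡ 8 (mod 47).

8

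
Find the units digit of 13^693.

Powers of 3 mod 10 repeat with period 4: 3, 9, 7, 1.
693 mod 4 = 1, so the last digit matches 3^1 = 3.

3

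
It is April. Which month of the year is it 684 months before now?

April

684 − 57·12 = 0, so 684 ≡ 0 (mod 12).
April − 0 months → April.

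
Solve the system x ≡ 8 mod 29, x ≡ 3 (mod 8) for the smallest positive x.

Since 8·11 ≡ 1 (mod 29), take x = 3 + 8·((8−3)·11 mod 29) = 3 + 8·26 = 211.
Check: 211 mod 29 = 8, 211 mod 8 = 3.

211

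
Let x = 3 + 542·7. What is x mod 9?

8

542·7 = 3794.
3794 = 421·9 + 5, so 3794 mod 9 = 5.
(3 + 5) mod 9 = 8.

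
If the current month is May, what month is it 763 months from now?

December

763 mod 12 = 7 (since 63·12 = 756).
May + 7 months → December.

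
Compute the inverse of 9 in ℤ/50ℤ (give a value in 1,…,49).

39

50 = 5·9 + 5
9 = 1·5 + 4
5 = 1·4 + 1
4 = 4·1 + 0
Back-substituting gives 9·39 ≡ 1 (mod 50).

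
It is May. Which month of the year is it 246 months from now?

November

246 mod 12 = 6 (since 20·12 = 240).
May + 6 months → November.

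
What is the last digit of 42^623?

8

Last digits of 2^n: 2, 4, 8, 6 (period 4).
623 leaves remainder 3 on division by 4, so 42^623 ends in 8.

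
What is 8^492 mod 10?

6

Powers of 8 mod 10 repeat with period 4: 8, 4, 2, 6.
492 mod 4 = 0, so the last digit matches 8^4 = 6.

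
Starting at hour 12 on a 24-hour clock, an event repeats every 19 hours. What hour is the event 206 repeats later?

206·19 = 3914.
3914 − 163·24 = 2, so 3914 ≡ 2 (mod 24).
(12 + 2) mod 24 = 14.

14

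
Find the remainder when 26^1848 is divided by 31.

Square-and-reduce mod 31: 26^1≡26, 26^2≡25, 26^4≡5, 26^8≡25, 26^16≡5, 26^32≡25, 26^64≡5, 26^128≡25, 26^256≡5, 26^512≡25, 26^1024≡5.
1848 = 8 + 16 + 32 + 256 + 512 + 1024, so 26^1848 ≡ 25·5·25·5·25·5 ≡ 1 (mod 31).

1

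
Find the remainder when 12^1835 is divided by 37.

Square-and-reduce mod 37: 12^1≡12, 12^2≡33, 12^4≡16, 12^8≡34, 12^16≡9, 12^32≡7, 12^64≡12, 12^128≡33, 12^256≡16, 12^512≡34, 12^1024≡9.
Since 1835 = 1 + 2 + 8 + 32 + 256 + 512 + 1024 in binary, 12^1835 ≡ 12·33·34·7·16·34·9 ≡ 34 (mod 37).

34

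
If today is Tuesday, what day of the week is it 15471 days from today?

15471 − 2210·7 = 1, so 15471 ≡ 1 (mod 7).
Tuesday + 1 day → Wednesday.

Wednesday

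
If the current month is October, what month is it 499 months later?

499 mod 12 = 7 (since 41·12 = 492).
October + 7 months → May.

May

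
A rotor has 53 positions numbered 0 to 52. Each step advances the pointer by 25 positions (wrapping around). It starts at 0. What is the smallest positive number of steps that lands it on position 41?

8

25⁻¹ ≡ 17 (mod 53) because 25·17 = 425 = 8·53 + 1.
Multiplying both sides by 17: x ≡ 17·41 = 697 ≡ 8 (mod 53).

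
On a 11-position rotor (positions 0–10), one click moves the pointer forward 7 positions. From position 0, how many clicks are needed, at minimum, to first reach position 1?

8

11 = 1·7 + 4
7 = 1·4 + 3
4 = 1·3 + 1
3 = 3·1 + 0
Back-substituting gives 7·8 ≡ 1 (mod 11).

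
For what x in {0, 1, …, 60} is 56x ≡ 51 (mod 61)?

The inverse of 56 mod 61 is 12 (since 56·12 = 672 ≡ 1).
So x ≡ 12·51 = 612 ≡ 2 (mod 61).

2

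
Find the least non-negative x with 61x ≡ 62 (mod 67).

12

The inverse of 61 mod 67 is 11 (since 61·11 = 671 ≡ 1).
Multiplying both sides by 11: x ≡ 11·62 = 682 ≡ 12 (mod 67).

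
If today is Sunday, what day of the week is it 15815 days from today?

Tuesday

15815 = 2259·7 + 2, so 15815 mod 7 = 2.
Sunday + 2 days → Tuesday.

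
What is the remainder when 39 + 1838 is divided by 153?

1838 mod 153 = 2 (since 12·153 = 1836).
(39 + 2) mod 153 = 41.

41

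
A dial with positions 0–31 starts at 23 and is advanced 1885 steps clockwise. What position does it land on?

1885 mod 32 = 29 (since 58·32 = 1856).
(23 + 29) mod 32 = 20.

20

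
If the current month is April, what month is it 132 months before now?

132 = 11·12 + 0, so 132 mod 12 = 0.
April − 0 months → April.

April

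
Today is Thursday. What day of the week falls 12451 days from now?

Tuesday

12451 − 1778·7 = 5, so 12451 ≡ 5 (mod 7).
Thursday + 5 days → Tuesday.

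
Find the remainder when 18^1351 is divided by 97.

70

Square-and-reduce mod 97: 18^1≡18, 18^2≡33, 18^4≡22, 18^8≡96, 18^16≡1, 18^32≡1, 18^64≡1, 18^128≡1, 18^256≡1, 18^512≡1, 18^1024≡1.
1351 = 1 + 2 + 4 + 64 + 256 + 1024, so 18^1351 ≡ 18·33·22·1·1·1 ≡ 70 (mod 97).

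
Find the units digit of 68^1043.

Powers of 8 mod 10 repeat with period 4: 8, 4, 2, 6.
1043 mod 4 = 3, so the last digit matches 8^3 = 2.

2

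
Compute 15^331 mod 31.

Successive squares of 15 mod 31: 15^1≡15, 15^2≡8, 15^4≡2, 15^8≡4, 15^16≡16, 15^32≡8, 15^64≡2, 15^128≡4, 15^256≡16.
Since 331 = 1 + 2 + 8 + 64 + 256 in binary, 15^331 ≡ 15·8·4·2·16 ≡ 15 (mod 31).

15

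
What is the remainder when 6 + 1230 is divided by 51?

12

1230 mod 51 = 6 (since 24·51 = 1224).
(6 + 6) mod 51 = 12.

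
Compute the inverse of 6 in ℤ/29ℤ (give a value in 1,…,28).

5

6·5 = 30 = 1·29 + 1, so 6⁻¹ ≡ 5 (mod 29).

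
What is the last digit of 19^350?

Last digits of 9^n: 9, 1 (period 2).
350 mod 2 = 0, so the last digit matches 9^2 = 1.

1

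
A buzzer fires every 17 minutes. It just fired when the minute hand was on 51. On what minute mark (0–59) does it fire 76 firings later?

76·17 = 1292.
Dividing 1292 by 60 gives quotient 21 and remainder 32.
(51 + 32) mod 60 = 23.

23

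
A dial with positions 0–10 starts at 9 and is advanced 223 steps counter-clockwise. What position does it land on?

6

223 − 20·11 = 3, so 223 ≡ 3 (mod 11).
(9 − 3) mod 11 = 6.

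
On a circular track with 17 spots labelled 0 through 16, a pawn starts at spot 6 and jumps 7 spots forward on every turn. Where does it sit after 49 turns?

9

49·7 = 343.
343 mod 17 = 3 (since 20·17 = 340).
(6 + 3) mod 17 = 9.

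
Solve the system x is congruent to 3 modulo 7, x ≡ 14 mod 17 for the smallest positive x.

x ≡ 3 (mod 7) gives x ∈ {3, 10, 17, 24, 31}.
The first of these with x mod 17 = 14 is 31.

31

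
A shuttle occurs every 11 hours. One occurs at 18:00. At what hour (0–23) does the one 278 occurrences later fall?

278·11 = 3058.
3058 − 127·24 = 10, so 3058 ≡ 10 (mod 24).
(18 + 10) mod 24 = 4.

4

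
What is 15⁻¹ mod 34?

15·25 = 375 = 11·34 + 1, so 15⁻¹ ≡ 25 (mod 34).

25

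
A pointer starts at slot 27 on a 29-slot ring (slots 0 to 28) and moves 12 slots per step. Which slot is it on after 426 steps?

426·12 = 5112.
Dividing 5112 by 29 gives quotient 176 and remainder 8.
(27 + 8) mod 29 = 6.

6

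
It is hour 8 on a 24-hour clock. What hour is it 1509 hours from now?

5

1509 mod 24 = 21 (since 62·24 = 1488).
(8 + 21) mod 24 = 5.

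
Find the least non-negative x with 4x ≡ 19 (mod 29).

4⁻¹ ≡ 22 (mod 29) because 4·22 = 88 = 3·29 + 1.
So x ≡ 22·19 = 418 ≡ 12 (mod 29).

12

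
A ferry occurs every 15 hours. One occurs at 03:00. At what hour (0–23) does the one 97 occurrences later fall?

97·15 = 1455.
1455 = 60·24 + 15, so 1455 mod 24 = 15.
(3 + 15) mod 24 = 18.

18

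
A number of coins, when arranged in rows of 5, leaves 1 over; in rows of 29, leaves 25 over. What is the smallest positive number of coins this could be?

141

x ≡ 1 (mod 5) gives x ∈ {1, 6, 11, 16, 21, 26, 31, 36, …}.
The first of these with x mod 29 = 25 is 141.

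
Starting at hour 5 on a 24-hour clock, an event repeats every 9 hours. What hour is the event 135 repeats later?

135·9 = 1215.
1215 = 50·24 + 15, so 1215 mod 24 = 15.
(5 + 15) mod 24 = 20.

20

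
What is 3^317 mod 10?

3

Last digits of 3^n: 3, 9, 7, 1 (period 4).
317 leaves remainder 1 on division by 4, so 3^317 ends in 3.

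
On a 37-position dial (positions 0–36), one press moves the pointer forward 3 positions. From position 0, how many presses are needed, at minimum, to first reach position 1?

25

37 = 12·3 + 1
3 = 3·1 + 0
Back-substituting gives 3·25 ≡ 1 (mod 37).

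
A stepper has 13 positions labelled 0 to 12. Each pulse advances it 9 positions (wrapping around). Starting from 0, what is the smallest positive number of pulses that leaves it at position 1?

3

13 = 1·9 + 4
9 = 2·4 + 1
4 = 4·1 + 0
Back-substituting gives 9·3 ≡ 1 (mod 13).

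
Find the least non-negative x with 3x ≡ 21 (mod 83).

7

3⁻¹ ≡ 28 (mod 83) because 3·28 = 84 = 1·83 + 1.
So x ≡ 28·21 = 588 ≡ 7 (mod 83).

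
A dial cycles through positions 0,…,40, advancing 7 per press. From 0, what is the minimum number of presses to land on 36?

The inverse of 7 mod 41 is 6 (since 7·6 = 42 ≡ 1).
Multiplying both sides by 6: x ≡ 6·36 = 216 ≡ 11 (mod 41).

11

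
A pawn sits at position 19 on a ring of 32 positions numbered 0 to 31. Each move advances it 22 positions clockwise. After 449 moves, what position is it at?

449·22 = 9878.
9878 = 308·32 + 22, so 9878 mod 32 = 22.
(19 + 22) mod 32 = 9.

9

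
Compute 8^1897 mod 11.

2

By repeated squaring mod 11: 8^1≡8, 8^2≡9, 8^4≡4, 8^8≡5, 8^16≡3, 8^32≡9, 8^64≡4, 8^128≡5, 8^256≡3, 8^512≡9, 8^1024≡4.
Since 1897 = 1 + 8 + 32 + 64 + 256 + 512 + 1024 in binary, 8^1897 ≡ 8·5·9·4·3·9·4 ≡ 2 (mod 11).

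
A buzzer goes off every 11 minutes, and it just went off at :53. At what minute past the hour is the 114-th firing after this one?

47

114·11 = 1254.
1254 mod 60 = 54 (since 20·60 = 1200).
(53 + 54) mod 60 = 47.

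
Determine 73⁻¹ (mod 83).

73·58 = 4234 = 51·83 + 1, so 73⁻¹ ≡ 58 (mod 83).

58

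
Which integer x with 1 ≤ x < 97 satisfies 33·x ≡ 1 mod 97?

33·50 = 1650 = 17·97 + 1, so 33⁻¹ ≡ 50 (mod 97).

50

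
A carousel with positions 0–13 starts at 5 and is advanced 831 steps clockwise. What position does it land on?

10

831 = 59·14 + 5, so 831 mod 14 = 5.
(5 + 5) mod 14 = 10.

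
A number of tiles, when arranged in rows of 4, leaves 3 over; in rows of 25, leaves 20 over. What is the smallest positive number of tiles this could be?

95

x ≡ 3 (mod 4) gives x ∈ {3, 7, 11, 15, 19, 23, 27, 31, …}.
The first of these with x mod 25 = 20 is 95.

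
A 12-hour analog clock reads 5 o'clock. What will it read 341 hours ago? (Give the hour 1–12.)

341 − 28·12 = 5, so 341 ≡ 5 (mod 12).
5 − 5 → 12 on a 12-hour dial.

12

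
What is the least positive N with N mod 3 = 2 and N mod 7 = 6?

x ≡ 2 (mod 3) gives x ∈ {2, 5, 8, 11, 14, 17, 20}.
The first of these with x mod 7 = 6 is 20.

20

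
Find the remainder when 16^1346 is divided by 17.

Successive squares of 16 mod 17: 16^1≡16, 16^2≡1, 16^4≡1, 16^8≡1, 16^16≡1, 16^32≡1, 16^64≡1, 16^128≡1, 16^256≡1, 16^512≡1, 16^1024≡1.
Since 1346 = 2 + 64 + 256 + 1024 in binary, 16^1346 ≡ 1·1·1·1 ≡ 1 (mod 17).

1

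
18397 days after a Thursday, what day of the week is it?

18397 − 2628·7 = 1, so 18397 ≡ 1 (mod 7).
Thursday + 1 day → Friday.

Friday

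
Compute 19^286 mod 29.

Successive squares of 19 mod 29: 19^1≡19, 19^2≡13, 19^4≡24, 19^8≡25, 19^16≡16, 19^32≡24, 19^64≡25, 19^128≡16, 19^256≡24.
Since 286 = 2 + 4 + 8 + 16 + 256 in binary, 19^286 ≡ 13·24·25·16·24 ≡ 22 (mod 29).

22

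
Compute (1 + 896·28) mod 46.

19

896·28 = 25088.
25088 − 545·46 = 18, so 25088 ≡ 18 (mod 46).
(1 + 18) mod 46 = 19.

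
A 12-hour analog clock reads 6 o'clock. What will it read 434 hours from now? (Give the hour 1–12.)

8

434 mod 12 = 2 (since 36·12 = 432).
6 + 2 → 8 on a 12-hour dial.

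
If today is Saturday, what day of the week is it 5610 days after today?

5610 = 801·7 + 3, so 5610 mod 7 = 3.
Saturday + 3 days → Tuesday.

Tuesday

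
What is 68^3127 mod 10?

The units digit of 68^n cycles with period 4: 8, 4, 2, 6, …
3127 leaves remainder 3 on division by 4, so 68^3127 ends in 2.

2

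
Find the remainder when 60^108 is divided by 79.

64

Square-and-reduce mod 79: 60^1≡60, 60^2≡45, 60^4≡50, 60^8≡51, 60^16≡73, 60^32≡36, 60^64≡32.
108 = 4 + 8 + 32 + 64, so 60^108 ≡ 50·51·36·32 ≡ 64 (mod 79).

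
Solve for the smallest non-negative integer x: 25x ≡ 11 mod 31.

24

The inverse of 25 mod 31 is 5 (since 25·5 = 125 ≡ 1).
Multiplying both sides by 5: x ≡ 5·11 = 55 ≡ 24 (mod 31).
Check: 25·24 = 600 = 19·31 + 11.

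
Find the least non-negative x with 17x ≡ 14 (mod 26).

The inverse of 17 mod 26 is 23 (since 17·23 = 391 ≡ 1).
So x ≡ 23·14 = 322 ≡ 10 (mod 26).
Check: 17·10 = 170 = 6·26 + 14.

10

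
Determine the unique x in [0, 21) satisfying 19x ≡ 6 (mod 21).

The inverse of 19 mod 21 is 10 (since 19·10 = 190 ≡ 1).
Multiplying both sides by 10: x ≡ 10·6 = 60 ≡ 18 (mod 21).
Check: 19·18 = 342 = 16·21 + 6.

18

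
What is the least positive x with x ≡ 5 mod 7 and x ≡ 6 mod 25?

131

Since 25·2 ≡ 1 (mod 7), take x = 6 + 25·((5−6)·2 mod 7) = 6 + 25·5 = 131.
Check: 131 mod 7 = 5, 131 mod 25 = 6.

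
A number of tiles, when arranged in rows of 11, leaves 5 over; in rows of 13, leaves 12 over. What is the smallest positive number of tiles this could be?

38

x ≡ 5 (mod 11) gives x ∈ {5, 16, 27, 38}.
The first of these with x mod 13 = 12 is 38.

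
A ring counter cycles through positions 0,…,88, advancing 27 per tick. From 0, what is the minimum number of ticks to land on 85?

The inverse of 27 mod 89 is 33 (since 27·33 = 891 ≡ 1).
Multiplying both sides by 33: x ≡ 33·85 = 2805 ≡ 46 (mod 89).

46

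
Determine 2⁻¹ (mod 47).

2·24 = 48 = 1·47 + 1, so 2⁻¹ ≡ 24 (mod 47).

24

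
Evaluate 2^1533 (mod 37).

Square-and-reduce mod 37: 2^1≡2, 2^2≡4, 2^4≡16, 2^8≡34, 2^16≡9, 2^32≡7, 2^64≡12, 2^128≡33, 2^256≡16, 2^512≡34, 2^1024≡9.
Since 1533 = 1 + 4 + 8 + 16 + 32 + 64 + 128 + 256 + 1024 in binary, 2^1533 ≡ 2·16·34·9·7·12·33·16·9 ≡ 29 (mod 37).

29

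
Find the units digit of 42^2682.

Last digits of 2^n: 2, 4, 8, 6 (period 4).
2682 leaves remainder 2 on division by 4, so 42^2682 ends in 4.

4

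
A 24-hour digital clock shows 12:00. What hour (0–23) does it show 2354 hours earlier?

10

Dividing 2354 by 24 gives quotient 98 and remainder 2.
(12 − 2) mod 24 = 10.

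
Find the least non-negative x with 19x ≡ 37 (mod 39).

The inverse of 19 mod 39 is 37 (since 19·37 = 703 ≡ 1).
Multiplying both sides by 37: x ≡ 37·37 = 1369 ≡ 4 (mod 39).
Check: 19·4 = 76 = 1·39 + 37.

4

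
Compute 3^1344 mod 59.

Successive squares of 3 mod 59: 3^1≡3, 3^2≡9, 3^4≡22, 3^8≡12, 3^16≡26, 3^32≡27, 3^64≡21, 3^128≡28, 3^256≡17, 3^512≡53, 3^1024≡36.
Since 1344 = 64 + 256 + 1024 in binary, 3^1344 ≡ 21·17·36 ≡ 49 (mod 59).

49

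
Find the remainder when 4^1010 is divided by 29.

16

Square-and-reduce mod 29: 4^1≡4, 4^2≡16, 4^4≡24, 4^8≡25, 4^16≡16, 4^32≡24, 4^64≡25, 4^128≡16, 4^256≡24, 4^512≡25.
Since 1010 = 2 + 16 + 32 + 64 + 128 + 256 + 512 in binary, 4^1010 ≡ 16·16·24·25·16·24·25 ≡ 16 (mod 29).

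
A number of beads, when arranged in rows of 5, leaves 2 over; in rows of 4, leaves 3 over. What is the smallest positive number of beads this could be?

x ≡ 3 (mod 4) gives x ∈ {3, 7}.
The first of these with x mod 5 = 2 is 7.

7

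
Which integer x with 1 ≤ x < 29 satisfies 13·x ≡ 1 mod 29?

29 = 2·13 + 3
13 = 4·3 + 1
3 = 3·1 + 0
Back-substituting gives 13·9 ≡ 1 (mod 29).

9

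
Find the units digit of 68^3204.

Last digits of 8^n: 8, 4, 2, 6 (period 4).
3204 mod 4 = 0, so the last digit matches 8^4 = 6.

6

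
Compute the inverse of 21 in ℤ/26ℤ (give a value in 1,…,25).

21·5 = 105 = 4·26 + 1, so 21⁻¹ ≡ 5 (mod 26).

5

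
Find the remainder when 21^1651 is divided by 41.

Successive squares of 21 mod 41: 21^1≡21, 21^2≡31, 21^4≡18, 21^8≡37, 21^16≡16, 21^32≡10, 21^64≡18, 21^128≡37, 21^256≡16, 21^512≡10, 21^1024≡18.
Since 1651 = 1 + 2 + 16 + 32 + 64 + 512 + 1024 in binary, 21^1651 ≡ 21·31·16·10·18·10·18 ≡ 20 (mod 41).

20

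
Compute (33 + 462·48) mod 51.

24

462·48 = 22176.
22176 − 434·51 = 42, so 22176 ≡ 42 (mod 51).
(33 + 42) mod 51 = 24.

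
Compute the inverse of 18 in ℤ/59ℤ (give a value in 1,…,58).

23

59 = 3·18 + 5
18 = 3·5 + 3
5 = 1·3 + 2
3 = 1·2 + 1
2 = 2·1 + 0
Back-substituting gives 18·23 ≡ 1 (mod 59).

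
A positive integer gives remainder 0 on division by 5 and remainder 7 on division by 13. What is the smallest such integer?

Since 13·2 ≡ 1 (mod 5), take x = 7 + 13·((0−7)·2 mod 5) = 7 + 13·1 = 20.
Check: 20 mod 5 = 0, 20 mod 13 = 7.

20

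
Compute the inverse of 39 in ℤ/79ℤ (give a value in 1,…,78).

39·77 = 3003 = 38·79 + 1, so 39⁻¹ ≡ 77 (mod 79).

77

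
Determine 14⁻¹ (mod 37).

37 = 2·14 + 9
14 = 1·9 + 5
9 = 1·5 + 4
5 = 1·4 + 1
4 = 4·1 + 0
Back-substituting gives 14·8 ≡ 1 (mod 37).

8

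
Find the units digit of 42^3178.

Last digits of 2^n: 2, 4, 8, 6 (period 4).
3178 mod 4 = 2, so the last digit matches 2^2 = 4.

4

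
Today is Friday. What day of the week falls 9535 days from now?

Saturday

Dividing 9535 by 7 gives quotient 1362 and remainder 1.
Friday + 1 day → Saturday.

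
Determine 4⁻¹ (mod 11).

3

11 = 2·4 + 3
4 = 1·3 + 1
3 = 3·1 + 0
Back-substituting gives 4·3 ≡ 1 (mod 11).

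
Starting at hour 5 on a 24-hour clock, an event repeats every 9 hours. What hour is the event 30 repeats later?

30·9 = 270.
270 = 11·24 + 6, so 270 mod 24 = 6.
(5 + 6) mod 24 = 11.

11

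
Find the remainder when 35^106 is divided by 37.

Square-and-reduce mod 37: 35^1≡35, 35^2≡4, 35^4≡16, 35^8≡34, 35^16≡9, 35^32≡7, 35^64≡12.
Since 106 = 2 + 8 + 32 + 64 in binary, 35^106 ≡ 4·34·7·12 ≡ 28 (mod 37).

28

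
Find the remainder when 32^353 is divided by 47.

36

Successive squares of 32 mod 47: 32^1≡32, 32^2≡37, 32^4≡6, 32^8≡36, 32^16≡27, 32^32≡24, 32^64≡12, 32^128≡3, 32^256≡9.
353 = 1 + 32 + 64 + 256, so 32^353 ≡ 32·24·12·9 ≡ 36 (mod 47).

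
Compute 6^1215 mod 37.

31

Successive squares of 6 mod 37: 6^1≡6, 6^2≡36, 6^4≡1, 6^8≡1, 6^16≡1, 6^32≡1, 6^64≡1, 6^128≡1, 6^256≡1, 6^512≡1, 6^1024≡1.
1215 = 1 + 2 + 4 + 8 + 16 + 32 + 128 + 1024, so 6^1215 ≡ 6·36·1·1·1·1·1·1 ≡ 31 (mod 37).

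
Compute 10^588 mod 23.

4

By repeated squaring mod 23: 10^1≡10, 10^2≡8, 10^4≡18, 10^8≡2, 10^16≡4, 10^32≡16, 10^64≡3, 10^128≡9, 10^256≡12, 10^512≡6.
Since 588 = 4 + 8 + 64 + 512 in binary, 10^588 ≡ 18·2·3·6 ≡ 4 (mod 23).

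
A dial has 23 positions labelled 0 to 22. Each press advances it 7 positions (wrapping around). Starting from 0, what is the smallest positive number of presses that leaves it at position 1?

10

23 = 3·7 + 2
7 = 3·2 + 1
2 = 2·1 + 0
Back-substituting gives 7·10 ≡ 1 (mod 23).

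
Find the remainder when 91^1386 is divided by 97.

96

Square-and-reduce mod 97: 91^1≡91, 91^2≡36, 91^4≡35, 91^8≡61, 91^16≡35, 91^32≡61, 91^64≡35, 91^128≡61, 91^256≡35, 91^512≡61, 91^1024≡35.
Since 1386 = 2 + 8 + 32 + 64 + 256 + 1024 in binary, 91^1386 ≡ 36·61·61·35·35·35 ≡ 96 (mod 97).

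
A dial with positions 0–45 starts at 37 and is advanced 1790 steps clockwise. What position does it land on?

Dividing 1790 by 46 gives quotient 38 and remainder 42.
(37 + 42) mod 46 = 33.

33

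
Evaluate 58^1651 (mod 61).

Square-and-reduce mod 61: 58^1≡58, 58^2≡9, 58^4≡20, 58^8≡34, 58^16≡58, 58^32≡9, 58^64≡20, 58^128≡34, 58^256≡58, 58^512≡9, 58^1024≡20.
Since 1651 = 1 + 2 + 16 + 32 + 64 + 512 + 1024 in binary, 58^1651 ≡ 58·9·58·9·20·9·20 ≡ 58 (mod 61).

58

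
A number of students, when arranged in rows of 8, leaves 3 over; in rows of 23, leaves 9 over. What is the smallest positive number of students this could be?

147

x ≡ 3 (mod 8) gives x ∈ {3, 11, 19, 27, 35, 43, 51, 59, …}.
The first of these with x mod 23 = 9 is 147.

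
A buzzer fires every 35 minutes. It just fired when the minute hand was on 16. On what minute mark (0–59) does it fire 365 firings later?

11

365·35 = 12775.
12775 mod 60 = 55 (since 212·60 = 12720).
(16 + 55) mod 60 = 11.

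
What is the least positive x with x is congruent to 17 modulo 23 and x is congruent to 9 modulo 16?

Since 16·13 ≡ 1 (mod 23), take x = 9 + 16·((17−9)·13 mod 23) = 9 + 16·12 = 201.
Check: 201 mod 23 = 17, 201 mod 16 = 9.

201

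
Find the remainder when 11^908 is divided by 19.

By repeated squaring mod 19: 11^1≡11, 11^2≡7, 11^4≡11, 11^8≡7, 11^16≡11, 11^32≡7, 11^64≡11, 11^128≡7, 11^256≡11, 11^512≡7.
908 = 4 + 8 + 128 + 256 + 512, so 11^908 ≡ 11·7·7·11·7 ≡ 7 (mod 19).

7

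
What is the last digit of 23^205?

3

The units digit of 23^n cycles with period 4: 3, 9, 7, 1, …
205 leaves remainder 1 on division by 4, so 23^205 ends in 3.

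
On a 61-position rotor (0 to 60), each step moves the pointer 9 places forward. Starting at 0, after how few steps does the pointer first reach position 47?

The inverse of 9 mod 61 is 34 (since 9·34 = 306 ≡ 1).
Multiplying both sides by 34: x ≡ 34·47 = 1598 ≡ 12 (mod 61).
Check: 9·12 = 108 = 1·61 + 47.

12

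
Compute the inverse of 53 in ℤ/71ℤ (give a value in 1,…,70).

67

53·67 = 3551 = 50·71 + 1, so 53⁻¹ ≡ 67 (mod 71).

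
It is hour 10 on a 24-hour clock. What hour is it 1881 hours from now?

1881 mod 24 = 9 (since 78·24 = 1872).
(10 + 9) mod 24 = 19.

19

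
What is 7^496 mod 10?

Last digits of 7^n: 7, 9, 3, 1 (period 4).
496 leaves remainder 0 on division by 4, so 7^496 ends in 1.

1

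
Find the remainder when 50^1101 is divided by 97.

Square-and-reduce mod 97: 50^1≡50, 50^2≡75, 50^4≡96, 50^8≡1, 50^16≡1, 50^32≡1, 50^64≡1, 50^128≡1, 50^256≡1, 50^512≡1, 50^1024≡1.
Since 1101 = 1 + 4 + 8 + 64 + 1024 in binary, 50^1101 ≡ 50·96·1·1·1 ≡ 47 (mod 97).

47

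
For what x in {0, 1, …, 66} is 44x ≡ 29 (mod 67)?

44⁻¹ ≡ 32 (mod 67) because 44·32 = 1408 = 21·67 + 1.
So x ≡ 32·29 = 928 ≡ 57 (mod 67).
Check: 44·57 = 2508 = 37·67 + 29.

57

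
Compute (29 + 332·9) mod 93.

41

332·9 = 2988.
2988 mod 93 = 12 (since 32·93 = 2976).
(29 + 12) mod 93 = 41.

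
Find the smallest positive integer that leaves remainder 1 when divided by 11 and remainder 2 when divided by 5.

12

x ≡ 2 (mod 5) gives x ∈ {2, 7, 12}.
The first of these with x mod 11 = 1 is 12.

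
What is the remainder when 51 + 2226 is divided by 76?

2226 − 29·76 = 22, so 2226 ≡ 22 (mod 76).
(51 + 22) mod 76 = 73.

73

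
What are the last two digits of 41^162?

Successive squares of 41 mod 100: 41^1≡41, 41^2≡81, 41^4≡61, 41^8≡21, 41^16≡41, 41^32≡81, 41^64≡61, 41^128≡21.
Since 162 = 2 + 32 + 128 in binary, 41^162 ≡ 81·81·21 ≡ 81 (mod 100).

81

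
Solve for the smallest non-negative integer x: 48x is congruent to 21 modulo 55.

48⁻¹ ≡ 47 (mod 55) because 48·47 = 2256 = 41·55 + 1.
Multiplying both sides by 47: x ≡ 47·21 = 987 ≡ 52 (mod 55).

52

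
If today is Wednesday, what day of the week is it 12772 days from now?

Sunday

12772 − 1824·7 = 4, so 12772 ≡ 4 (mod 7).
Wednesday + 4 days → Sunday.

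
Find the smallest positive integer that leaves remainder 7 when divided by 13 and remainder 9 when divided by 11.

20

x ≡ 9 (mod 11) gives x ∈ {9, 20}.
The first of these with x mod 13 = 7 is 20.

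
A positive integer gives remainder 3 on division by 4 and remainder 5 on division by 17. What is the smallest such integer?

39

Since 17·1 ≡ 1 (mod 4), take x = 5 + 17·((3−5)·1 mod 4) = 5 + 17·2 = 39.
Check: 39 mod 4 = 3, 39 mod 17 = 5.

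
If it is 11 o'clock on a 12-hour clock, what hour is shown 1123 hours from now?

Dividing 1123 by 12 gives quotient 93 and remainder 7.
11 + 7 → 6 on a 12-hour dial.

6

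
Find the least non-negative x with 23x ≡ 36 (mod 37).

8

23⁻¹ ≡ 29 (mod 37) because 23·29 = 667 = 18·37 + 1.
Multiplying both sides by 29: x ≡ 29·36 = 1044 ≡ 8 (mod 37).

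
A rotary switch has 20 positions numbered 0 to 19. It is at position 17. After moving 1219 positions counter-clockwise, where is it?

Dividing 1219 by 20 gives quotient 60 and remainder 19.
(17 − 19) mod 20 = 18.

18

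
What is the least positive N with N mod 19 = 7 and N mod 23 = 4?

x ≡ 7 (mod 19) gives x ∈ {7, 26, 45, 64, 83, 102, 121, 140, …}.
The first of these with x mod 23 = 4 is 349.

349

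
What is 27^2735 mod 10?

The units digit of 27^n cycles with period 4: 7, 9, 3, 1, …
2735 mod 4 = 3, so the last digit matches 7^3 = 3.

3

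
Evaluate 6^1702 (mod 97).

Successive squares of 6 mod 97: 6^1≡6, 6^2≡36, 6^4≡35, 6^8≡61, 6^16≡35, 6^32≡61, 6^64≡35, 6^128≡61, 6^256≡35, 6^512≡61, 6^1024≡35.
1702 = 2 + 4 + 32 + 128 + 512 + 1024, so 6^1702 ≡ 36·35·61·61·61·35 ≡ 62 (mod 97).

62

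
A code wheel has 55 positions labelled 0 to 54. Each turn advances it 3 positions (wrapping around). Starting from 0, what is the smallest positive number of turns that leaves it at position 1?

37

55 = 18·3 + 1
3 = 3·1 + 0
Back-substituting gives 3·37 ≡ 1 (mod 55).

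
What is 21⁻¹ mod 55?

55 = 2·21 + 13
21 = 1·13 + 8
13 = 1·8 + 5
8 = 1·5 + 3
5 = 1·3 + 2
3 = 1·2 + 1
2 = 2·1 + 0
Back-substituting gives 21·21 ≡ 1 (mod 55).

21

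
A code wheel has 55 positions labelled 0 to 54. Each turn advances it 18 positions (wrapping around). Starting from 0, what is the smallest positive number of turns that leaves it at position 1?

52

55 = 3·18 + 1
18 = 18·1 + 0
Back-substituting gives 18·52 ≡ 1 (mod 55).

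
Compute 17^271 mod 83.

64

Successive squares of 17 mod 83: 17^1≡17, 17^2≡40, 17^4≡23, 17^8≡31, 17^16≡48, 17^32≡63, 17^64≡68, 17^128≡59, 17^256≡78.
Since 271 = 1 + 2 + 4 + 8 + 256 in binary, 17^271 ≡ 17·40·23·31·78 ≡ 64 (mod 83).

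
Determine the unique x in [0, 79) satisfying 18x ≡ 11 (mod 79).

5

18⁻¹ ≡ 22 (mod 79) because 18·22 = 396 = 5·79 + 1.
Multiplying both sides by 22: x ≡ 22·11 = 242 ≡ 5 (mod 79).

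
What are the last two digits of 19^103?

Successive squares of 19 mod 100: 19^1≡19, 19^2≡61, 19^4≡21, 19^8≡41, 19^16≡81, 19^32≡61, 19^64≡21.
103 = 1 + 2 + 4 + 32 + 64, so 19^103 ≡ 19·61·21·61·21 ≡ 59 (mod 100).

59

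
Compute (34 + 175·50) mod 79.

15

175·50 = 8750.
Dividing 8750 by 79 gives quotient 110 and remainder 60.
(34 + 60) mod 79 = 15.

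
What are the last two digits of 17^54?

Successive squares of 17 mod 100: 17^1≡17, 17^2≡89, 17^4≡21, 17^8≡41, 17^16≡81, 17^32≡61.
Since 54 = 2 + 4 + 16 + 32 in binary, 17^54 ≡ 89·21·81·61 ≡ 29 (mod 100).

29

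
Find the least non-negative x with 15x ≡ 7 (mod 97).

91

15⁻¹ ≡ 13 (mod 97) because 15·13 = 195 = 2·97 + 1.
Multiplying both sides by 13: x ≡ 13·7 = 91 ≡ 91 (mod 97).
Check: 15·91 = 1365 = 14·97 + 7.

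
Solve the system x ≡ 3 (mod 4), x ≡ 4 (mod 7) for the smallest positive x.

x ≡ 3 (mod 4) gives x ∈ {3, 7, 11}.
The first of these with x mod 7 = 4 is 11.

11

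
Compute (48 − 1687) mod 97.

Dividing 1687 by 97 gives quotient 17 and remainder 38.
(48 − 38) mod 97 = 10.

10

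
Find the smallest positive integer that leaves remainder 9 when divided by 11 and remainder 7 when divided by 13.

x ≡ 9 (mod 11) gives x ∈ {9, 20}.
The first of these with x mod 13 = 7 is 20.

20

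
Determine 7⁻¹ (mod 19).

11

7·11 = 77 = 4·19 + 1, so 7⁻¹ ≡ 11 (mod 19).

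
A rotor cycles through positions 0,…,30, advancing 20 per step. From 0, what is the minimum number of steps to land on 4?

The inverse of 20 mod 31 is 14 (since 20·14 = 280 ≡ 1).
Multiplying both sides by 14: x ≡ 14·4 = 56 ≡ 25 (mod 31).
Check: 20·25 = 500 = 16·31 + 4.

25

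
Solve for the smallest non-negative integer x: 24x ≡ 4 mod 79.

66

The inverse of 24 mod 79 is 56 (since 24·56 = 1344 ≡ 1).
So x ≡ 56·4 = 224 ≡ 66 (mod 79).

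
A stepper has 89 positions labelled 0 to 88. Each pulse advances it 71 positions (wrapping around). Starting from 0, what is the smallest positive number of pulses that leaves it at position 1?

84

71·84 = 5964 = 67·89 + 1, so 71⁻¹ ≡ 84 (mod 89).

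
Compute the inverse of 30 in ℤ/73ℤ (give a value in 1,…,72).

56

73 = 2·30 + 13
30 = 2·13 + 4
13 = 3·4 + 1
4 = 4·1 + 0
Back-substituting gives 30·56 ≡ 1 (mod 73).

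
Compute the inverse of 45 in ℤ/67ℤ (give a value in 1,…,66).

45·3 = 135 = 2·67 + 1, so 45⁻¹ ≡ 3 (mod 67).

3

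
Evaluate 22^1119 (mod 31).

27

Square-and-reduce mod 31: 22^1≡22, 22^2≡19, 22^4≡20, 22^8≡28, 22^16≡9, 22^32≡19, 22^64≡20, 22^128≡28, 22^256≡9, 22^512≡19, 22^1024≡20.
1119 = 1 + 2 + 4 + 8 + 16 + 64 + 1024, so 22^1119 ≡ 22·19·20·28·9·20·20 ≡ 27 (mod 31).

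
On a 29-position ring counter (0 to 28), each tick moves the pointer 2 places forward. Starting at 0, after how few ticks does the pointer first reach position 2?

The inverse of 2 mod 29 is 15 (since 2·15 = 30 ≡ 1).
So x ≡ 15·2 = 30 ≡ 1 (mod 29).
Check: 2·1 = 2 = 0·29 + 2.

1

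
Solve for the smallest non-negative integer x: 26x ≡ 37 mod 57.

26⁻¹ ≡ 11 (mod 57) because 26·11 = 286 = 5·57 + 1.
Multiplying both sides by 11: x ≡ 11·37 = 407 ≡ 8 (mod 57).
Check: 26·8 = 208 = 3·57 + 37.

8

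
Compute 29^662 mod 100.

41

By repeated squaring mod 100: 29^1≡29, 29^2≡41, 29^4≡81, 29^8≡61, 29^16≡21, 29^32≡41, 29^64≡81, 29^128≡61, 29^256≡21, 29^512≡41.
662 = 2 + 4 + 16 + 128 + 512, so 29^662 ≡ 41·81·21·61·41 ≡ 41 (mod 100).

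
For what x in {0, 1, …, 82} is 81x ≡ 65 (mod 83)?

81⁻¹ ≡ 41 (mod 83) because 81·41 = 3321 = 40·83 + 1.
So x ≡ 41·65 = 2665 ≡ 9 (mod 83).

9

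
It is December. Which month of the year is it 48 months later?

December

Dividing 48 by 12 gives quotient 4 and remainder 0.
December + 0 months → December.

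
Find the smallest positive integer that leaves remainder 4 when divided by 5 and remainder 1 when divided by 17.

x ≡ 4 (mod 5) gives x ∈ {4, 9, 14, 19, 24, 29, 34, 39, …}.
The first of these with x mod 17 = 1 is 69.

69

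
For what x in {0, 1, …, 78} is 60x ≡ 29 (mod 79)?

60⁻¹ ≡ 54 (mod 79) because 60·54 = 3240 = 41·79 + 1.
So x ≡ 54·29 = 1566 ≡ 65 (mod 79).
Check: 60·65 = 3900 = 49·79 + 29.

65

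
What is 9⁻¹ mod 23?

18

9·18 = 162 = 7·23 + 1, so 9⁻¹ ≡ 18 (mod 23).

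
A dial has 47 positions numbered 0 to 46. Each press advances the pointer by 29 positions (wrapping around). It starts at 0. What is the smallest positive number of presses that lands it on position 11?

2

The inverse of 29 mod 47 is 13 (since 29·13 = 377 ≡ 1).
So x ≡ 13·11 = 143 ≡ 2 (mod 47).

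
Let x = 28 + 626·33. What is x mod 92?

626·33 = 20658.
20658 = 224·92 + 50, so 20658 mod 92 = 50.
(28 + 50) mod 92 = 78.

78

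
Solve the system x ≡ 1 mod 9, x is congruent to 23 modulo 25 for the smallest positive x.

Since 25·4 ≡ 1 (mod 9), take x = 23 + 25·((1−23)·4 mod 9) = 23 + 25·2 = 73.
Check: 73 mod 9 = 1, 73 mod 25 = 23.

73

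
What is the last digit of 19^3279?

The units digit of 19^n cycles with period 2: 9, 1, …
3279 mod 2 = 1, so the last digit matches 9^1 = 9.

9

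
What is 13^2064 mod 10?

1

Powers of 3 mod 10 repeat with period 4: 3, 9, 7, 1.
2064 leaves remainder 0 on division by 4, so 13^2064 ends in 1.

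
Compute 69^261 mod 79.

Square-and-reduce mod 79: 69^1≡69, 69^2≡21, 69^4≡46, 69^8≡62, 69^16≡52, 69^32≡18, 69^64≡8, 69^128≡64, 69^256≡67.
261 = 1 + 4 + 256, so 69^261 ≡ 69·46·67 ≡ 69 (mod 79).

69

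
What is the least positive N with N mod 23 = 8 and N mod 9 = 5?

77

x ≡ 5 (mod 9) gives x ∈ {5, 14, 23, 32, 41, 50, 59, 68, …}.
The first of these with x mod 23 = 8 is 77.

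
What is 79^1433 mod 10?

9

Powers of 9 mod 10 repeat with period 2: 9, 1.
1433 mod 2 = 1, so the last digit matches 9^1 = 9.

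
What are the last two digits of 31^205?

Square-and-reduce mod 100: 31^1≡31, 31^2≡61, 31^4≡21, 31^8≡41, 31^16≡81, 31^32≡61, 31^64≡21, 31^128≡41.
205 = 1 + 4 + 8 + 64 + 128, so 31^205 ≡ 31·21·41·21·41 ≡ 51 (mod 100).

51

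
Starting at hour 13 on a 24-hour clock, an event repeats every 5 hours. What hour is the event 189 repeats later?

22

189·5 = 945.
945 mod 24 = 9 (since 39·24 = 936).
(13 + 9) mod 24 = 22.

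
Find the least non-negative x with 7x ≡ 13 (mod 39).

The inverse of 7 mod 39 is 28 (since 7·28 = 196 ≡ 1).
Multiplying both sides by 28: x ≡ 28·13 = 364 ≡ 13 (mod 39).
Check: 7·13 = 91 = 2·39 + 13.

13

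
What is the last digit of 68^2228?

6

Last digits of 8^n: 8, 4, 2, 6 (period 4).
2228 mod 4 = 0, so the last digit matches 8^4 = 6.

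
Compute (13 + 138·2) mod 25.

138·2 = 276.
276 = 11·25 + 1, so 276 mod 25 = 1.
(13 + 1) mod 25 = 14.

14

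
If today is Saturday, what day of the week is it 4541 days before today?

Monday

Dividing 4541 by 7 gives quotient 648 and remainder 5.
Saturday − 5 days → Monday.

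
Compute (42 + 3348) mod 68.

58

3348 − 49·68 = 16, so 3348 ≡ 16 (mod 68).
(42 + 16) mod 68 = 58.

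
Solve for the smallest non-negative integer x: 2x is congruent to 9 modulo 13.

11

The inverse of 2 mod 13 is 7 (since 2·7 = 14 ≡ 1).
So x ≡ 7·9 = 63 ≡ 11 (mod 13).
Check: 2·11 = 22 = 1·13 + 9.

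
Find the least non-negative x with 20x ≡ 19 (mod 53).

46

20⁻¹ ≡ 8 (mod 53) because 20·8 = 160 = 3·53 + 1.
So x ≡ 8·19 = 152 ≡ 46 (mod 53).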